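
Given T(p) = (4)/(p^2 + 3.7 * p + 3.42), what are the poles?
Set denominator = 0: p^2 + 3.7*p + 3.42 = (p + 1.9)(p + 1.8) = 0 → Poles: -1.8, -1.9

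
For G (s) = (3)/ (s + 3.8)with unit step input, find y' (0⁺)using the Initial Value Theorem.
IVT: y'(0⁺) = lim_{s→∞} s²·Y(s) = lim_{s→∞} s·G(s).
deg(num) = 0, deg(den) = 1, relative degree = 1, so s·G(s) → (leading num)/(leading den) = 3/1 = 3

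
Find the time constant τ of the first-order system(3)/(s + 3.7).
First-order system: τ = -1/pole. Pole = -3.7. τ = -1/(-3.7) = 0.2703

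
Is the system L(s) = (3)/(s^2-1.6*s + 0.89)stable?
Denominator: s^2 - 1.6*s + 0.89. Poles: 0.8 + 0.5j, 0.8 - 0.5j. All Re(p)<0: No (unstable)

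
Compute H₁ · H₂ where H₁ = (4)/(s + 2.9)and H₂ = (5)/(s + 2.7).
Series: H = H₁ · H₂ = (n₁·n₂)/(d₁·d₂).
Num: n₁·n₂ = 20. Den: d₁·d₂ = s^2 + 5.6*s + 7.83.
H(s) = (20)/(s^2 + 5.6*s + 7.83)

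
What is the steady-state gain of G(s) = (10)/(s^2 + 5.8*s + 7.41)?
DC gain = G(0) = num(0)/den(0) = 10/7.41 = 1.35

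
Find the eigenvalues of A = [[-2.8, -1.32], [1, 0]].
Eigenvalues solve det(λI - A) = 0.
Characteristic polynomial: λ^2 + 2.8*λ + 1.32 = 0.
Factor: (λ + 2.2)(λ + 0.6) = 0.
Roots: -0.6, -2.2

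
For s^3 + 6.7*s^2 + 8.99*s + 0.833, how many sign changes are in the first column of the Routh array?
Routh array:
s^3: [1, 8.99]; s^2: [6.7, 0.833]; s^1: [8.86567]; s^0: [0.833]
First column: [1, 6.7, 8.86567, 0.833]. Sign changes = 0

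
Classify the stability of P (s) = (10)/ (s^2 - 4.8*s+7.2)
Denominator: s^2 - 4.8*s + 7.2. Poles: 2.4 + 1.2j, 2.4 - 1.2j. Unstable (2 pole(s) in RHP)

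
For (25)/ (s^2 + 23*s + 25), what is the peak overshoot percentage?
Standard form: ωn²/(s²+2ζωn·s+ωn²) → ωn = 5, ζ = 2.3.
ζ ≥ 1, so the response is non-oscillatory: peak overshoot = 0%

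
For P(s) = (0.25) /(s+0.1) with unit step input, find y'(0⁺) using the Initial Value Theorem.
IVT: y'(0⁺) = lim_{s→∞} s²·Y(s) = lim_{s→∞} s·P(s).
deg(num) = 0, deg(den) = 1, relative degree = 1, so s·P(s) → (leading num)/(leading den) = 0.25/1 = 0.25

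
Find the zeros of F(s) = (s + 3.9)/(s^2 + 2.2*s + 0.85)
Set numerator = 0: s + 3.9 = 0 → Zeros: -3.9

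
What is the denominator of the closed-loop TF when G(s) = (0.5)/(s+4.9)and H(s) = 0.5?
Characteristic poly = G_den * H_den + G_num * H_num = (s + 4.9) + (0.25) = s + 5.15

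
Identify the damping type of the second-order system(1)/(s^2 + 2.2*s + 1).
Standard form: ωn²/(s²+2ζωn·s+ωn²) gives ωn=1, ζ=1.1.
Overdamped (ζ = 1.1 > 1)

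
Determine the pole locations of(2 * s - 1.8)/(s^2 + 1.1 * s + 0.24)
Set denominator = 0: s^2 + 1.1*s + 0.24 = (s + 0.8)(s + 0.3) = 0 → Poles: -0.3, -0.8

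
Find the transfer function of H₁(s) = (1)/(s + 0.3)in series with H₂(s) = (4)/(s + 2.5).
Series: H = H₁ · H₂ = (n₁·n₂)/(d₁·d₂).
Num: n₁·n₂ = 4. Den: d₁·d₂ = s^2 + 2.8*s + 0.75.
H(s) = (4)/(s^2 + 2.8*s + 0.75)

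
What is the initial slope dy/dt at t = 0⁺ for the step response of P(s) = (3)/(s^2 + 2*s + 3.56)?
IVT: y'(0⁺) = lim_{s→∞} s²·Y(s) = lim_{s→∞} s·P(s).
deg(num) = 0, deg(den) = 2, relative degree = 2 ≥ 2, so s·P(s) → 0. Initial slope = 0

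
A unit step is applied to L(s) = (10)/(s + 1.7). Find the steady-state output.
FVT: lim_{t→∞} y(t) = lim_{s→0} s*Y(s) where Y(s) = L(s)/s.
= lim_{s→0} L(s) = L(0) = num(0)/den(0) = 10/1.7 = 5.882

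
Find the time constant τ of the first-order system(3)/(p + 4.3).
First-order system: τ = -1/pole. Pole = -4.3. τ = -1/(-4.3) = 0.2326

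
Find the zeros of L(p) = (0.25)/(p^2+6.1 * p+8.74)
Numerator is a nonzero constant (0.25) → Zeros: none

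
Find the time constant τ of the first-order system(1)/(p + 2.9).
First-order system: τ = -1/pole. Pole = -2.9. τ = -1/(-2.9) = 0.3448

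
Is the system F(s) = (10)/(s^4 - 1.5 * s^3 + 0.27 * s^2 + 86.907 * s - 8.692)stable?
Denominator: s^4 - 1.5*s^3 + 0.27*s^2 + 86.907*s - 8.692 = (s - 0.1)(s + 4)(s^2 - 5.4*s + 21.73). Poles: -4, 0.1, 2.7 + 3.8j, 2.7 - 3.8j. All Re(p)<0: No (unstable)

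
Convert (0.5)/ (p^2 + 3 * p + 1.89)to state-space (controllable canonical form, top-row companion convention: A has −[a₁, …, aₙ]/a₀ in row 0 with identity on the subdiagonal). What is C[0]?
Reachable canonical form: C = numerator coefficients (right-aligned, zero-padded to length n).
num = 0.5, C = [[0, 0.5]].
C[0] = 0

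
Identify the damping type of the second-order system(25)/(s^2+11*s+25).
Standard form: ωn²/(s²+2ζωn·s+ωn²) gives ωn=5, ζ=1.1.
Overdamped (ζ = 1.1 > 1)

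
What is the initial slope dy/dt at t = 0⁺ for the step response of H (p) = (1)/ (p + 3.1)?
IVT: y'(0⁺) = lim_{p→∞} p²·Y(p) = lim_{p→∞} p·H(p).
deg(num) = 0, deg(den) = 1, relative degree = 1, so p·H(p) → (leading num)/(leading den) = 1/1 = 1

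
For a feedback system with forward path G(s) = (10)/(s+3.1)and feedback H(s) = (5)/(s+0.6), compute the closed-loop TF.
Closed-loop T = G/(1+GH).
Numerator: G_num * H_den = 10*s + 6.
Denominator: G_den * H_den + G_num * H_num = (s^2 + 3.7*s + 1.86) + (50) = s^2 + 3.7*s + 51.86.
T(s) = (10*s + 6)/(s^2 + 3.7*s + 51.86)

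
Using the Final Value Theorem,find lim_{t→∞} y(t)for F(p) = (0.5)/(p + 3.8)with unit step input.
FVT: lim_{t→∞} y(t) = lim_{p→0} p*Y(p) where Y(p) = F(p)/p.
= lim_{p→0} F(p) = F(0) = num(0)/den(0) = 0.5/3.8 = 0.1316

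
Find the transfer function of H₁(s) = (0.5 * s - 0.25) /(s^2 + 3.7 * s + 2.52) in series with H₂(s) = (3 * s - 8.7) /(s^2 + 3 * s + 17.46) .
Series: H = H₁ · H₂ = (n₁·n₂)/(d₁·d₂).
Num: n₁·n₂ = 1.5*s^2 - 5.1*s + 2.175. Den: d₁·d₂ = s^4 + 6.7*s^3 + 31.08*s^2 + 72.162*s + 43.9992.
H(s) = (1.5*s^2 - 5.1*s + 2.175)/(s^4 + 6.7*s^3 + 31.08*s^2 + 72.162*s + 43.9992)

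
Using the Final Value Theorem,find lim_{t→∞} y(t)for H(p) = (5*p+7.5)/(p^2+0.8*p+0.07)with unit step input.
FVT: lim_{t→∞} y(t) = lim_{p→0} p*Y(p) where Y(p) = H(p)/p.
= lim_{p→0} H(p) = H(0) = num(0)/den(0) = 7.5/0.07 = 107.1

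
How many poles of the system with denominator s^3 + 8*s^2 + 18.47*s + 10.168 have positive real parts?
s^3 + 8*s^2 + 18.47*s + 10.168 = (s + 4.1)(s + 0.8)(s + 3.1). Poles: -0.8, -3.1, -4.1. RHP poles (Re>0): 0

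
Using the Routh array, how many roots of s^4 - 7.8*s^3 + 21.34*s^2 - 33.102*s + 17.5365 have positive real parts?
Routh array:
s^4: [1, 21.34, 17.5365]; s^3: [-7.8, -33.102]; s^2: [17.0962, 17.5365]; s^1: [-25.1011]; s^0: [17.5365]
First column: [1, -7.8, 17.0962, -25.1011, 17.5365]. Sign changes = RHP roots = 4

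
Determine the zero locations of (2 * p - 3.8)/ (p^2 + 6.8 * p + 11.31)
Set numerator = 0: 2*p - 3.8 = 0 → Zeros: 1.9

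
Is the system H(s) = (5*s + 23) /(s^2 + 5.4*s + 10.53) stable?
Denominator: s^2 + 5.4*s + 10.53. Poles: -2.7 + 1.8j, -2.7 - 1.8j. All Re(p)<0: Yes (stable)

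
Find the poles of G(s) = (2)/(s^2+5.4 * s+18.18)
Set denominator = 0: s^2 + 5.4*s + 18.18 = 0 → Poles: -2.7 + 3.3j, -2.7 - 3.3j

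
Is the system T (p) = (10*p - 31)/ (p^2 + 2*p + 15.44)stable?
Denominator: p^2 + 2*p + 15.44. Poles: -1 + 3.8j, -1 - 3.8j. All Re(p)<0: Yes (stable)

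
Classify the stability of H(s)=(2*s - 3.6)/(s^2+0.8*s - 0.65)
Denominator: s^2 + 0.8*s - 0.65 = (s - 0.5)(s + 1.3). Poles: -1.3, 0.5. Unstable (1 pole(s) in RHP)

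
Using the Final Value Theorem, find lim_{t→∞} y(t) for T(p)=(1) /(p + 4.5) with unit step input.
FVT: lim_{t→∞} y(t) = lim_{p→0} p*Y(p) where Y(p) = T(p)/p.
= lim_{p→0} T(p) = T(0) = num(0)/den(0) = 1/4.5 = 0.2222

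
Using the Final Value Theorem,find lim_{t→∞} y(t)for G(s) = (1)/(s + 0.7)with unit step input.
FVT: lim_{t→∞} y(t) = lim_{s→0} s*Y(s) where Y(s) = G(s)/s.
= lim_{s→0} G(s) = G(0) = num(0)/den(0) = 1/0.7 = 1.429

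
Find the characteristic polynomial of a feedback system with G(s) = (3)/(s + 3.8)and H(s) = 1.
Characteristic poly = G_den * H_den + G_num * H_num = (s + 3.8) + (3) = s + 6.8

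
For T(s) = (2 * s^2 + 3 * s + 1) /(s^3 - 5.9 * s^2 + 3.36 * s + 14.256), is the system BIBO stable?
Denominator: s^3 - 5.9*s^2 + 3.36*s + 14.256 = (s - 4.4)(s + 1.2)(s - 2.7). Poles: -1.2, 2.7, 4.4. All Re(p)<0: No (unstable)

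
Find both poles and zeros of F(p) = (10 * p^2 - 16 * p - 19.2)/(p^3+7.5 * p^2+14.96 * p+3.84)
Set denominator = 0: p^3 + 7.5*p^2 + 14.96*p + 3.84 = (p + 3.2)(p + 4)(p + 0.3) = 0 → Poles: -0.3, -3.2, -4
Set numerator = 0: 10*p^2 - 16*p - 19.2 = 10*(p - 2.4)(p + 0.8) = 0 → Zeros: -0.8, 2.4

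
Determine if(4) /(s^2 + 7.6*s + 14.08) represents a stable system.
Denominator: s^2 + 7.6*s + 14.08 = (s + 3.2)(s + 4.4). Poles: -3.2, -4.4. All Re(p)<0: Yes (stable)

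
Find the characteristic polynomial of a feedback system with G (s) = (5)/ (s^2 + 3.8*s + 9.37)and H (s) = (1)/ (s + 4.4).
Characteristic poly = G_den * H_den + G_num * H_num = (s^3 + 8.2*s^2 + 26.09*s + 41.228) + (5) = s^3 + 8.2*s^2 + 26.09*s + 46.228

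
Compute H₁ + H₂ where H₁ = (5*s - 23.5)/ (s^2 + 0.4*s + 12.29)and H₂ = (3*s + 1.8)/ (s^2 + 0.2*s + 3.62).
Parallel: H = H₁ + H₂ = (n₁·d₂ + n₂·d₁)/(d₁·d₂).
n₁·d₂ = 5*s^3 - 22.5*s^2 + 13.4*s - 85.07. n₂·d₁ = 3*s^3 + 3*s^2 + 37.59*s + 22.122. Sum = 8*s^3 - 19.5*s^2 + 50.99*s - 62.948. d₁·d₂ = s^4 + 0.6*s^3 + 15.99*s^2 + 3.906*s + 44.4898.
H(s) = (8*s^3 - 19.5*s^2 + 50.99*s - 62.948)/(s^4 + 0.6*s^3 + 15.99*s^2 + 3.906*s + 44.4898)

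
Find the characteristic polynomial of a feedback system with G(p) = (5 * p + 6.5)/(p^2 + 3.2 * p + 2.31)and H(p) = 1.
Characteristic poly = G_den * H_den + G_num * H_num = (p^2 + 3.2*p + 2.31) + (5*p + 6.5) = p^2 + 8.2*p + 8.81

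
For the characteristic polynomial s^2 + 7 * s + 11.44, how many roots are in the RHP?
s^2 + 7*s + 11.44 = (s + 2.6)(s + 4.4). Poles: -2.6, -4.4. RHP poles (Re>0): 0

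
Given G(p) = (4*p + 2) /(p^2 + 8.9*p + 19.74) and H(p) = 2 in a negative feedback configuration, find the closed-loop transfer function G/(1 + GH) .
Closed-loop T = G/(1+GH).
Numerator: G_num * H_den = 4*p + 2.
Denominator: G_den * H_den + G_num * H_num = (p^2 + 8.9*p + 19.74) + (8*p + 4) = p^2 + 16.9*p + 23.74.
T(p) = (4*p + 2)/(p^2 + 16.9*p + 23.74)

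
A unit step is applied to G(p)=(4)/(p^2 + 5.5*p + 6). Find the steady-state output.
FVT: lim_{t→∞} y(t) = lim_{p→0} p*Y(p) where Y(p) = G(p)/p.
= lim_{p→0} G(p) = G(0) = num(0)/den(0) = 4/6 = 0.6667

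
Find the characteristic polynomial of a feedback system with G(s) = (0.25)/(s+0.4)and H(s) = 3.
Characteristic poly = G_den * H_den + G_num * H_num = (s + 0.4) + (0.75) = s + 1.15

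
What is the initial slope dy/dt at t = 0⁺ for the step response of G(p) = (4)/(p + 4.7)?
IVT: y'(0⁺) = lim_{p→∞} p²·Y(p) = lim_{p→∞} p·G(p).
deg(num) = 0, deg(den) = 1, relative degree = 1, so p·G(p) → (leading num)/(leading den) = 4/1 = 4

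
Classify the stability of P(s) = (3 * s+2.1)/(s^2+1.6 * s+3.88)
Denominator: s^2 + 1.6*s + 3.88. Poles: -0.8 + 1.8j, -0.8 - 1.8j. Stable (all poles in LHP)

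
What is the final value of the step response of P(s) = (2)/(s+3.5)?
FVT: lim_{t→∞} y(t) = lim_{s→0} s*Y(s) where Y(s) = P(s)/s.
= lim_{s→0} P(s) = P(0) = num(0)/den(0) = 2/3.5 = 0.5714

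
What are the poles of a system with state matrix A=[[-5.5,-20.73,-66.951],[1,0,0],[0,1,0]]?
Eigenvalues solve det(λI - A) = 0.
Characteristic polynomial: λ^3 + 5.5*λ^2 + 20.73*λ + 66.951 = 0.
Factor: (λ + 4.3)(λ^2 + 1.2*λ + 15.57) = 0.
Roots: -0.6 + 3.9j, -0.6 - 3.9j, -4.3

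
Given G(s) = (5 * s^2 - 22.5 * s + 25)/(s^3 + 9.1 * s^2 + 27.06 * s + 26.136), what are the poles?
Set denominator = 0: s^3 + 9.1*s^2 + 27.06*s + 26.136 = (s + 3.6)(s + 3.3)(s + 2.2) = 0 → Poles: -2.2, -3.3, -3.6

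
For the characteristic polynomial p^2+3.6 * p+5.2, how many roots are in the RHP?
Poles: -1.8 + 1.4j, -1.8 - 1.4j. RHP poles (Re>0): 0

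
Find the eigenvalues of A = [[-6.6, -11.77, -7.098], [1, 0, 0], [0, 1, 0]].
Eigenvalues solve det(λI - A) = 0.
Characteristic polynomial: λ^3 + 6.6*λ^2 + 11.77*λ + 7.098 = 0.
Factor: (λ + 4.2)(λ^2 + 2.4*λ + 1.69) = 0.
Roots: -1.2 + 0.5j, -1.2 - 0.5j, -4.2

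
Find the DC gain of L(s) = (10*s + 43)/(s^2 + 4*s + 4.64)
DC gain = L(0) = num(0)/den(0) = 43/4.64 = 9.267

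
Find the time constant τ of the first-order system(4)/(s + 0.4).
First-order system: τ = -1/pole. Pole = -0.4. τ = -1/(-0.4) = 2.5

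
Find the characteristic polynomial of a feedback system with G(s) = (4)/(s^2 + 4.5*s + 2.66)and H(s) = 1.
Characteristic poly = G_den * H_den + G_num * H_num = (s^2 + 4.5*s + 2.66) + (4) = s^2 + 4.5*s + 6.66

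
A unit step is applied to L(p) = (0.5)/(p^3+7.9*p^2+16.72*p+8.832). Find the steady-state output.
FVT: lim_{t→∞} y(t) = lim_{p→0} p*Y(p) where Y(p) = L(p)/p.
= lim_{p→0} L(p) = L(0) = num(0)/den(0) = 0.5/8.832 = 0.05661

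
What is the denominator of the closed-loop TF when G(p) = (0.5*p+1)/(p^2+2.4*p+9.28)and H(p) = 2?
Characteristic poly = G_den * H_den + G_num * H_num = (p^2 + 2.4*p + 9.28) + (p + 2) = p^2 + 3.4*p + 11.28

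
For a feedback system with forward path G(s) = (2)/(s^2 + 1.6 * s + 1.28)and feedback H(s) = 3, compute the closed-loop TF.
Closed-loop T = G/(1+GH).
Numerator: G_num * H_den = 2.
Denominator: G_den * H_den + G_num * H_num = (s^2 + 1.6*s + 1.28) + (6) = s^2 + 1.6*s + 7.28.
T(s) = (2)/(s^2 + 1.6*s + 7.28)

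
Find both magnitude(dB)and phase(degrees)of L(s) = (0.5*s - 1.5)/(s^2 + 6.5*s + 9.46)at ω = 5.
Substitute s = j*5: L(j5) = 0.0805707 + 0.00762864j.
|L| = 20*log₁₀(sqrt(Re²+Im²)) = -21.84 dB.
∠L = atan2(Im, Re) = 5.41°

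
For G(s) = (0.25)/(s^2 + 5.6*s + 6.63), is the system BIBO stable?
Denominator: s^2 + 5.6*s + 6.63 = (s + 3.9)(s + 1.7). Poles: -1.7, -3.9. All Re(p)<0: Yes (stable)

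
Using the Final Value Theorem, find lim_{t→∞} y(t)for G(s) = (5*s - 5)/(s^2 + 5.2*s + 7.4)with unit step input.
FVT: lim_{t→∞} y(t) = lim_{s→0} s*Y(s) where Y(s) = G(s)/s.
= lim_{s→0} G(s) = G(0) = num(0)/den(0) = -5/7.4 = -0.6757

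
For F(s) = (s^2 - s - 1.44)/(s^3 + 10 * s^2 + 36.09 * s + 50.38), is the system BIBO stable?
Denominator: s^3 + 10*s^2 + 36.09*s + 50.38 = (s + 4.4)(s^2 + 5.6*s + 11.45). Poles: -2.8 + 1.9j, -2.8 - 1.9j, -4.4. All Re(p)<0: Yes (stable)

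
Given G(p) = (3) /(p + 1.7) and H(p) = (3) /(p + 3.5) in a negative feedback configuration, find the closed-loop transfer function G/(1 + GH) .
Closed-loop T = G/(1+GH).
Numerator: G_num * H_den = 3*p + 10.5.
Denominator: G_den * H_den + G_num * H_num = (p^2 + 5.2*p + 5.95) + (9) = p^2 + 5.2*p + 14.95.
T(p) = (3*p + 10.5)/(p^2 + 5.2*p + 14.95)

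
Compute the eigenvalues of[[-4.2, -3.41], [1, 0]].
Eigenvalues solve det(λI - A) = 0.
Characteristic polynomial: λ^2 + 4.2*λ + 3.41 = 0.
Factor: (λ + 1.1)(λ + 3.1) = 0.
Roots: -1.1, -3.1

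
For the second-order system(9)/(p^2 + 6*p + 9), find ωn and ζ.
Standard form: ωn²/(p²+2ζωn·p+ωn²).
const=9=ωn² → ωn=3, p coeff=6=2ζωn → ζ=1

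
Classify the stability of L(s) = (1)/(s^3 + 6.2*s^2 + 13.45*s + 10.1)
Denominator: s^3 + 6.2*s^2 + 13.45*s + 10.1 = (s + 2)(s^2 + 4.2*s + 5.05). Poles: -2, -2.1 + 0.8j, -2.1 - 0.8j. Stable (all poles in LHP)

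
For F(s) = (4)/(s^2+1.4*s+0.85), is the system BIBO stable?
Denominator: s^2 + 1.4*s + 0.85. Poles: -0.7 + 0.6j, -0.7 - 0.6j. All Re(p)<0: Yes (stable)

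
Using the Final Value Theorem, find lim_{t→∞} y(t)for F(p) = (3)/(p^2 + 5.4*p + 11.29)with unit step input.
FVT: lim_{t→∞} y(t) = lim_{p→0} p*Y(p) where Y(p) = F(p)/p.
= lim_{p→0} F(p) = F(0) = num(0)/den(0) = 3/11.29 = 0.2657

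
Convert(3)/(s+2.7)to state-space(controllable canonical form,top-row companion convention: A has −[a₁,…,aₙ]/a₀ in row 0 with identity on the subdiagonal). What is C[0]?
Reachable canonical form: C = numerator coefficients (right-aligned, zero-padded to length n).
num = 3, C = [[3]].
C[0] = 3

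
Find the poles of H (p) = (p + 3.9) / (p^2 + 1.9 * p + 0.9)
Set denominator = 0: p^2 + 1.9*p + 0.9 = (p + 1)(p + 0.9) = 0 → Poles: -0.9, -1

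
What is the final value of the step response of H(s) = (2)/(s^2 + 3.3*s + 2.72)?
FVT: lim_{t→∞} y(t) = lim_{s→0} s*Y(s) where Y(s) = H(s)/s.
= lim_{s→0} H(s) = H(0) = num(0)/den(0) = 2/2.72 = 0.7353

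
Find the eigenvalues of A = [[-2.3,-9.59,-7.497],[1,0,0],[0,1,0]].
Eigenvalues solve det(λI - A) = 0.
Characteristic polynomial: λ^3 + 2.3*λ^2 + 9.59*λ + 7.497 = 0.
Factor: (λ + 0.9)(λ^2 + 1.4*λ + 8.33) = 0.
Roots: -0.7 + 2.8j, -0.7 - 2.8j, -0.9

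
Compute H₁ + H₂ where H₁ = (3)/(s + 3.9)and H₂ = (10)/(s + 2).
Parallel: H = H₁ + H₂ = (n₁·d₂ + n₂·d₁)/(d₁·d₂).
n₁·d₂ = 3*s + 6. n₂·d₁ = 10*s + 39. Sum = 13*s + 45. d₁·d₂ = s^2 + 5.9*s + 7.8.
H(s) = (13*s + 45)/(s^2 + 5.9*s + 7.8)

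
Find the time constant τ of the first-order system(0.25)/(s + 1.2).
First-order system: τ = -1/pole. Pole = -1.2. τ = -1/(-1.2) = 0.8333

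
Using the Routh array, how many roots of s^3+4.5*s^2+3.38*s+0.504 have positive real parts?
Routh array:
s^3: [1, 3.38]; s^2: [4.5, 0.504]; s^1: [3.268]; s^0: [0.504]
First column: [1, 4.5, 3.268, 0.504]. Sign changes = RHP roots = 0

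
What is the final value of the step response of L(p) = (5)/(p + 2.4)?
FVT: lim_{t→∞} y(t) = lim_{p→0} p*Y(p) where Y(p) = L(p)/p.
= lim_{p→0} L(p) = L(0) = num(0)/den(0) = 5/2.4 = 2.083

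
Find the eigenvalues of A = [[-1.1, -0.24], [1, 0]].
Eigenvalues solve det(λI - A) = 0.
Characteristic polynomial: λ^2 + 1.1*λ + 0.24 = 0.
Factor: (λ + 0.3)(λ + 0.8) = 0.
Roots: -0.3, -0.8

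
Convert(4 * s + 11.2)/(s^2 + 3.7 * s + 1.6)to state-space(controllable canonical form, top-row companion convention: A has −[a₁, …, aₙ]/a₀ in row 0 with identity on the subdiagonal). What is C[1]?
Reachable canonical form: C = numerator coefficients (right-aligned, zero-padded to length n).
num = 4*s + 11.2, C = [[4, 11.2]].
C[1] = 11.2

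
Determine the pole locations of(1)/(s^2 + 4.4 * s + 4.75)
Set denominator = 0: s^2 + 4.4*s + 4.75 = (s + 1.9)(s + 2.5) = 0 → Poles: -1.9, -2.5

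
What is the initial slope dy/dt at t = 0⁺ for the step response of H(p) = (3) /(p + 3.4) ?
IVT: y'(0⁺) = lim_{p→∞} p²·Y(p) = lim_{p→∞} p·H(p).
deg(num) = 0, deg(den) = 1, relative degree = 1, so p·H(p) → (leading num)/(leading den) = 3/1 = 3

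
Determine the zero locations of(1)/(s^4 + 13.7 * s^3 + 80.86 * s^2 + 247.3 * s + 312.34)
Numerator is a nonzero constant (1) → Zeros: none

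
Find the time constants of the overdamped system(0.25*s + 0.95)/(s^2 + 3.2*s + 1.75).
Overdamped: real poles at -0.7, -2.5. τ = -1/pole → τ₁ = 1.429, τ₂ = 0.4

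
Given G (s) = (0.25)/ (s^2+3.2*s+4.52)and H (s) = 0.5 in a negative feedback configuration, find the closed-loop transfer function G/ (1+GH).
Closed-loop T = G/(1+GH).
Numerator: G_num * H_den = 0.25.
Denominator: G_den * H_den + G_num * H_num = (s^2 + 3.2*s + 4.52) + (0.125) = s^2 + 3.2*s + 4.645.
T(s) = (0.25)/(s^2 + 3.2*s + 4.645)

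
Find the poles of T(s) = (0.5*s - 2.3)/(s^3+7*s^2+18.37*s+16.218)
Set denominator = 0: s^3 + 7*s^2 + 18.37*s + 16.218 = (s + 1.8)(s^2 + 5.2*s + 9.01) = 0 → Poles: -1.8, -2.6 + 1.5j, -2.6 - 1.5j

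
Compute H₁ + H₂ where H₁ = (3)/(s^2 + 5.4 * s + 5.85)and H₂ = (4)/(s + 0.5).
Parallel: H = H₁ + H₂ = (n₁·d₂ + n₂·d₁)/(d₁·d₂).
n₁·d₂ = 3*s + 1.5. n₂·d₁ = 4*s^2 + 21.6*s + 23.4. Sum = 4*s^2 + 24.6*s + 24.9. d₁·d₂ = s^3 + 5.9*s^2 + 8.55*s + 2.925.
H(s) = (4*s^2 + 24.6*s + 24.9)/(s^3 + 5.9*s^2 + 8.55*s + 2.925)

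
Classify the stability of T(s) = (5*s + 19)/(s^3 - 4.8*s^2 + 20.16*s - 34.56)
Denominator: s^3 - 4.8*s^2 + 20.16*s - 34.56 = (s - 2.4)(s^2 - 2.4*s + 14.4). Poles: 1.2 + 3.6j, 1.2 - 3.6j, 2.4. Unstable (3 pole(s) in RHP)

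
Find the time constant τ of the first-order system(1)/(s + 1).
First-order system: τ = -1/pole. Pole = -1. τ = -1/(-1) = 1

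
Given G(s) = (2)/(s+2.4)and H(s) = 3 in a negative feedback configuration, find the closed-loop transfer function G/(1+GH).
Closed-loop T = G/(1+GH).
Numerator: G_num * H_den = 2.
Denominator: G_den * H_den + G_num * H_num = (s + 2.4) + (6) = s + 8.4.
T(s) = (2)/(s + 8.4)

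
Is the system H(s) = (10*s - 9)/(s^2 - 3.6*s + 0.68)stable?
Denominator: s^2 - 3.6*s + 0.68 = (s - 0.2)(s - 3.4). Poles: 0.2, 3.4. All Re(p)<0: No (unstable)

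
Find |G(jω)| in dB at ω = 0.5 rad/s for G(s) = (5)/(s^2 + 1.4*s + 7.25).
Substitute s = j*0.5: G(j0.5) = 0.707214 - 0.0707214j.
|G(j0.5)| = sqrt(Re² + Im²) = 0.7107.
20*log₁₀(0.7107) = -2.97 dB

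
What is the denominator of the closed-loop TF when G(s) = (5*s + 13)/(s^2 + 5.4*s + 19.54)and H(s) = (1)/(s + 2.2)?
Characteristic poly = G_den * H_den + G_num * H_num = (s^3 + 7.6*s^2 + 31.42*s + 42.988) + (5*s + 13) = s^3 + 7.6*s^2 + 36.42*s + 55.988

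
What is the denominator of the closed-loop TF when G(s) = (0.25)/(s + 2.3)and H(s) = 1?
Characteristic poly = G_den * H_den + G_num * H_num = (s + 2.3) + (0.25) = s + 2.55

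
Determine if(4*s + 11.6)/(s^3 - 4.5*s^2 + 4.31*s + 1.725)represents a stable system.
Denominator: s^3 - 4.5*s^2 + 4.31*s + 1.725 = (s - 2.3)(s - 2.5)(s + 0.3). Poles: -0.3, 2.3, 2.5. All Re(p)<0: No (unstable)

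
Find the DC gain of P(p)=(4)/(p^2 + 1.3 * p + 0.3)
DC gain = P(0) = num(0)/den(0) = 4/0.3 = 13.33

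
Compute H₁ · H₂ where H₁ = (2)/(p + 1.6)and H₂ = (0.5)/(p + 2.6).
Series: H = H₁ · H₂ = (n₁·n₂)/(d₁·d₂).
Num: n₁·n₂ = 1. Den: d₁·d₂ = p^2 + 4.2*p + 4.16.
H(p) = (1)/(p^2 + 4.2*p + 4.16)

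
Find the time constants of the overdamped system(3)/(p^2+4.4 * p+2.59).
Overdamped: real poles at -3.7, -0.7. τ = -1/pole → τ₁ = 0.2703, τ₂ = 1.429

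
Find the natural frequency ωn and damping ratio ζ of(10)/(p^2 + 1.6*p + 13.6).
Underdamped: complex pole -0.8 + 3.6j. ωn = |pole| = 3.688, ζ = -Re(pole)/ωn = 0.2169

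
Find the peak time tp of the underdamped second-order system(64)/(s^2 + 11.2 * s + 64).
Standard form: ωn²/(s²+2ζωn·s+ωn²) → ωn = 8, ζ = 0.7.
ωd = ωn·√(1-ζ²) = 8·√(1-0.7²) = 5.713.
tp = π/ωd = π/5.713 = 0.5499 s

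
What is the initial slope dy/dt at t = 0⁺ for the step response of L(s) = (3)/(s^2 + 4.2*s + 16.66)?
IVT: y'(0⁺) = lim_{s→∞} s²·Y(s) = lim_{s→∞} s·L(s).
deg(num) = 0, deg(den) = 2, relative degree = 2 ≥ 2, so s·L(s) → 0. Initial slope = 0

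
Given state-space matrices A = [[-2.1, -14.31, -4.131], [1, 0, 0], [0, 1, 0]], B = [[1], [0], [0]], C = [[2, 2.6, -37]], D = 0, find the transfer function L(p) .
L(p) = C(pI - A)⁻¹B + D.
Characteristic polynomial det(pI - A) = p^3 + 2.1*p^2 + 14.31*p + 4.131.
Numerator from C·adj(pI-A)·B + D·det(pI-A) = 2*p^2 + 2.6*p - 37.
L(p) = (2*p^2 + 2.6*p - 37)/(p^3 + 2.1*p^2 + 14.31*p + 4.131)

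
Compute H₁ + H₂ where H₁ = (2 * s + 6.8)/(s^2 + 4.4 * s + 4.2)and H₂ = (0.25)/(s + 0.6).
Parallel: H = H₁ + H₂ = (n₁·d₂ + n₂·d₁)/(d₁·d₂).
n₁·d₂ = 2*s^2 + 8*s + 4.08. n₂·d₁ = 0.25*s^2 + 1.1*s + 1.05. Sum = 2.25*s^2 + 9.1*s + 5.13. d₁·d₂ = s^3 + 5*s^2 + 6.84*s + 2.52.
H(s) = (2.25*s^2 + 9.1*s + 5.13)/(s^3 + 5*s^2 + 6.84*s + 2.52)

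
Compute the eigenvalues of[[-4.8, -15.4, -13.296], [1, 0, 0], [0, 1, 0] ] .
Eigenvalues solve det(λI - A) = 0.
Characteristic polynomial: λ^3 + 4.8*λ^2 + 15.4*λ + 13.296 = 0.
Factor: (λ + 1.2)(λ^2 + 3.6*λ + 11.08) = 0.
Roots: -1.2, -1.8 + 2.8j, -1.8 - 2.8j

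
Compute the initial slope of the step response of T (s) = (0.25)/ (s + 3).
IVT: y'(0⁺) = lim_{s→∞} s²·Y(s) = lim_{s→∞} s·T(s).
deg(num) = 0, deg(den) = 1, relative degree = 1, so s·T(s) → (leading num)/(leading den) = 0.25/1 = 0.25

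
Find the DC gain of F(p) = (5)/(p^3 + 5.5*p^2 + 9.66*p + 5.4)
DC gain = F(0) = num(0)/den(0) = 5/5.4 = 0.9259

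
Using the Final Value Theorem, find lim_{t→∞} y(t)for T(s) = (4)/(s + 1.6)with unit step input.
FVT: lim_{t→∞} y(t) = lim_{s→0} s*Y(s) where Y(s) = T(s)/s.
= lim_{s→0} T(s) = T(0) = num(0)/den(0) = 4/1.6 = 2.5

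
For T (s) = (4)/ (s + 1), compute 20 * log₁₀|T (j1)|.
Substitute s = j*1: T(j1) = 2 - 2j.
|T(j1)| = sqrt(Re² + Im²) = 2.828.
20*log₁₀(2.828) = 9.03 dB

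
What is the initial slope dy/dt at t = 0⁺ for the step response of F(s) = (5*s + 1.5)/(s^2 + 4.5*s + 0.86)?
IVT: y'(0⁺) = lim_{s→∞} s²·Y(s) = lim_{s→∞} s·F(s).
deg(num) = 1, deg(den) = 2, relative degree = 1, so s·F(s) → (leading num)/(leading den) = 5/1 = 5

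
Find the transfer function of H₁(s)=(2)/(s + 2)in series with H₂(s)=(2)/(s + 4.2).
Series: H = H₁ · H₂ = (n₁·n₂)/(d₁·d₂).
Num: n₁·n₂ = 4. Den: d₁·d₂ = s^2 + 6.2*s + 8.4.
H(s) = (4)/(s^2 + 6.2*s + 8.4)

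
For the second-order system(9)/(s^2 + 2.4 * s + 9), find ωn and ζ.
Standard form: ωn²/(s²+2ζωn·s+ωn²).
const=9=ωn² → ωn=3, s coeff=2.4=2ζωn → ζ=0.4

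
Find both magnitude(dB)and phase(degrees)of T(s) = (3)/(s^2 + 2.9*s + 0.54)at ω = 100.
Substitute s = j*100: T(j100) = -0.000299764 - 8.69363e-06j.
|T| = 20*log₁₀(sqrt(Re²+Im²)) = -70.46 dB.
∠T = atan2(Im, Re) = -178.34°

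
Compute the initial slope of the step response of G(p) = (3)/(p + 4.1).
IVT: y'(0⁺) = lim_{p→∞} p²·Y(p) = lim_{p→∞} p·G(p).
deg(num) = 0, deg(den) = 1, relative degree = 1, so p·G(p) → (leading num)/(leading den) = 3/1 = 3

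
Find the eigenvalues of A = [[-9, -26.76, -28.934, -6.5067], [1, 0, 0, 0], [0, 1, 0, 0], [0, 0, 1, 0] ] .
Eigenvalues solve det(λI - A) = 0.
Characteristic polynomial: λ^4 + 9*λ^3 + 26.76*λ^2 + 28.934*λ + 6.5067 = 0.
Factor: (λ + 0.3)(λ + 2.3)(λ + 4.1)(λ + 2.3) = 0.
Roots: -0.3, -2.3, -2.3, -4.1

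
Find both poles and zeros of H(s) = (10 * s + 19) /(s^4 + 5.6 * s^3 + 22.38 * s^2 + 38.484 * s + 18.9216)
Set denominator = 0: s^4 + 5.6*s^3 + 22.38*s^2 + 38.484*s + 18.9216 = (s + 1.8)(s + 0.8)(s^2 + 3*s + 13.14) = 0 → Poles: -0.8, -1.5 + 3.3j, -1.5 - 3.3j, -1.8
Set numerator = 0: 10*s + 19 = 0 → Zeros: -1.9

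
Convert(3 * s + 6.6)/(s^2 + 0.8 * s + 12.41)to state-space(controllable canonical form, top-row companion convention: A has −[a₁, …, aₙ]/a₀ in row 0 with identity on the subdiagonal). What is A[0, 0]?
Reachable canonical form for den = s^2 + 0.8*s + 12.41: top row of A = -[a₁,a₂,...,aₙ]/a₀, ones on the subdiagonal, zeros elsewhere.
A = [[-0.8, -12.41], [1, 0]].
A[0,0] = -0.8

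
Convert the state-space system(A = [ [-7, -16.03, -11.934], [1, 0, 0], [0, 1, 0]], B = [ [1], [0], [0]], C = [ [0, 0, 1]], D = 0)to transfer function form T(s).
T(s) = C(sI - A)⁻¹B + D.
Characteristic polynomial det(sI - A) = s^3 + 7*s^2 + 16.03*s + 11.934.
Numerator from C·adj(sI-A)·B + D·det(sI-A) = 1.
T(s) = (1)/(s^3 + 7*s^2 + 16.03*s + 11.934)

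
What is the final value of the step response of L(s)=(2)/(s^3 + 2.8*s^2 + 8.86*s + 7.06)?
FVT: lim_{t→∞} y(t) = lim_{s→0} s*Y(s) where Y(s) = L(s)/s.
= lim_{s→0} L(s) = L(0) = num(0)/den(0) = 2/7.06 = 0.2833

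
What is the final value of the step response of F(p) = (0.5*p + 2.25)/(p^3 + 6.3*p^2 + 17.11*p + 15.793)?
FVT: lim_{t→∞} y(t) = lim_{p→0} p*Y(p) where Y(p) = F(p)/p.
= lim_{p→0} F(p) = F(0) = num(0)/den(0) = 2.25/15.793 = 0.1425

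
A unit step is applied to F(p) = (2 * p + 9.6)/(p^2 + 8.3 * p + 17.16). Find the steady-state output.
FVT: lim_{t→∞} y(t) = lim_{p→0} p*Y(p) where Y(p) = F(p)/p.
= lim_{p→0} F(p) = F(0) = num(0)/den(0) = 9.6/17.16 = 0.5594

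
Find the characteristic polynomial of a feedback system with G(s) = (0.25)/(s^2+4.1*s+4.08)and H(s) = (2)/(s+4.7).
Characteristic poly = G_den * H_den + G_num * H_num = (s^3 + 8.8*s^2 + 23.35*s + 19.176) + (0.5) = s^3 + 8.8*s^2 + 23.35*s + 19.676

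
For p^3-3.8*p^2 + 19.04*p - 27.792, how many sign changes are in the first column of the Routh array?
Routh array:
p^3: [1, 19.04]; p^2: [-3.8, -27.792]; p^1: [11.7263]; p^0: [-27.792]
First column: [1, -3.8, 11.7263, -27.792]. Sign changes = 3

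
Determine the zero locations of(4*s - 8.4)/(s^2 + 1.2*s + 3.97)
Set numerator = 0: 4*s - 8.4 = 0 → Zeros: 2.1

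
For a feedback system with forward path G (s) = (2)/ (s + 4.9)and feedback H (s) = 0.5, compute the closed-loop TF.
Closed-loop T = G/(1+GH).
Numerator: G_num * H_den = 2.
Denominator: G_den * H_den + G_num * H_num = (s + 4.9) + (1) = s + 5.9.
T(s) = (2)/(s + 5.9)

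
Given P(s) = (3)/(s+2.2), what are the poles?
Set denominator = 0: s + 2.2 = 0 → Poles: -2.2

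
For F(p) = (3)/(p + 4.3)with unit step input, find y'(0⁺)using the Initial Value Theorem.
IVT: y'(0⁺) = lim_{p→∞} p²·Y(p) = lim_{p→∞} p·F(p).
deg(num) = 0, deg(den) = 1, relative degree = 1, so p·F(p) → (leading num)/(leading den) = 3/1 = 3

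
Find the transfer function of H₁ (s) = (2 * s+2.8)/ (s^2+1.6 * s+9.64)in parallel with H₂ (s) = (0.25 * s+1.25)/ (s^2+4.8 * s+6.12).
Parallel: H = H₁ + H₂ = (n₁·d₂ + n₂·d₁)/(d₁·d₂).
n₁·d₂ = 2*s^3 + 12.4*s^2 + 25.68*s + 17.136. n₂·d₁ = 0.25*s^3 + 1.65*s^2 + 4.41*s + 12.05. Sum = 2.25*s^3 + 14.05*s^2 + 30.09*s + 29.186. d₁·d₂ = s^4 + 6.4*s^3 + 23.44*s^2 + 56.064*s + 58.9968.
H(s) = (2.25*s^3 + 14.05*s^2 + 30.09*s + 29.186)/(s^4 + 6.4*s^3 + 23.44*s^2 + 56.064*s + 58.9968)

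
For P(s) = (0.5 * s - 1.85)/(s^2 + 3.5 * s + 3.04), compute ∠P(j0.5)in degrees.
Substitute s = j*0.5: P(j0.5) = -0.435528 + 0.362786j.
∠P(j0.5) = atan2(Im, Re) = atan2(0.362786, -0.435528) = 140.21°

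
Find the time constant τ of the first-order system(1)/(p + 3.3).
First-order system: τ = -1/pole. Pole = -3.3. τ = -1/(-3.3) = 0.303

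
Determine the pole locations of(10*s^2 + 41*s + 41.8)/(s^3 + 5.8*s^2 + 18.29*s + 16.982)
Set denominator = 0: s^3 + 5.8*s^2 + 18.29*s + 16.982 = (s + 1.4)(s^2 + 4.4*s + 12.13) = 0 → Poles: -1.4, -2.2 + 2.7j, -2.2 - 2.7j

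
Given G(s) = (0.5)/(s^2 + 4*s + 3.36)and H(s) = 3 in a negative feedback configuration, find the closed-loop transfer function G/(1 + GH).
Closed-loop T = G/(1+GH).
Numerator: G_num * H_den = 0.5.
Denominator: G_den * H_den + G_num * H_num = (s^2 + 4*s + 3.36) + (1.5) = s^2 + 4*s + 4.86.
T(s) = (0.5)/(s^2 + 4*s + 4.86)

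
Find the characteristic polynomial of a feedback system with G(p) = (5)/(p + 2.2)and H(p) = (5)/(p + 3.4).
Characteristic poly = G_den * H_den + G_num * H_num = (p^2 + 5.6*p + 7.48) + (25) = p^2 + 5.6*p + 32.48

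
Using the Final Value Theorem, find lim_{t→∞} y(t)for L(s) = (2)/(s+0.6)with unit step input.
FVT: lim_{t→∞} y(t) = lim_{s→0} s*Y(s) where Y(s) = L(s)/s.
= lim_{s→0} L(s) = L(0) = num(0)/den(0) = 2/0.6 = 3.333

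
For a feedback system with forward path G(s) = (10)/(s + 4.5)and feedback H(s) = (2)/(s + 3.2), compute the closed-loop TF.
Closed-loop T = G/(1+GH).
Numerator: G_num * H_den = 10*s + 32.
Denominator: G_den * H_den + G_num * H_num = (s^2 + 7.7*s + 14.4) + (20) = s^2 + 7.7*s + 34.4.
T(s) = (10*s + 32)/(s^2 + 7.7*s + 34.4)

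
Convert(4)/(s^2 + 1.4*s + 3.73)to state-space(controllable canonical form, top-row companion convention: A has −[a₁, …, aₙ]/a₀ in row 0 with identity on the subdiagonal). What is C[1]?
Reachable canonical form: C = numerator coefficients (right-aligned, zero-padded to length n).
num = 4, C = [[0, 4]].
C[1] = 4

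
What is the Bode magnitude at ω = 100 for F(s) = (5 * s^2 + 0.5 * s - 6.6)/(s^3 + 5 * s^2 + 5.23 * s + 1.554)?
Substitute s = j*100: F(j100) = 0.00244672 - 0.0499104j.
|F(j100)| = sqrt(Re² + Im²) = 0.04997.
20*log₁₀(0.04997) = -26.03 dB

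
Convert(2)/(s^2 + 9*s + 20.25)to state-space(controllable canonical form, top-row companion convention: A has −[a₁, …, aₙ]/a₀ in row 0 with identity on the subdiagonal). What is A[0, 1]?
Reachable canonical form for den = s^2 + 9*s + 20.25: top row of A = -[a₁,a₂,...,aₙ]/a₀, ones on the subdiagonal, zeros elsewhere.
A = [[-9, -20.25], [1, 0]].
A[0,1] = -20.25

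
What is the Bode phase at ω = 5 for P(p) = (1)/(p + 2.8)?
Substitute p = j*5: P(j5) = 0.0852619 - 0.152253j.
∠P(j5) = atan2(Im, Re) = atan2(-0.152253, 0.0852619) = -60.75°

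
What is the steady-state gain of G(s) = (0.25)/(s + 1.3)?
DC gain = G(0) = num(0)/den(0) = 0.25/1.3 = 0.1923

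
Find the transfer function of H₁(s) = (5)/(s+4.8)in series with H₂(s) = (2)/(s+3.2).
Series: H = H₁ · H₂ = (n₁·n₂)/(d₁·d₂).
Num: n₁·n₂ = 10. Den: d₁·d₂ = s^2 + 8*s + 15.36.
H(s) = (10)/(s^2 + 8*s + 15.36)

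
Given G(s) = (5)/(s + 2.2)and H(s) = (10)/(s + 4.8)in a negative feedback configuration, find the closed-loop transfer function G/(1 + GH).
Closed-loop T = G/(1+GH).
Numerator: G_num * H_den = 5*s + 24.
Denominator: G_den * H_den + G_num * H_num = (s^2 + 7*s + 10.56) + (50) = s^2 + 7*s + 60.56.
T(s) = (5*s + 24)/(s^2 + 7*s + 60.56)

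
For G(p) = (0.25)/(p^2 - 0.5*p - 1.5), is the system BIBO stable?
Denominator: p^2 - 0.5*p - 1.5 = (p - 1.5)(p + 1). Poles: -1, 1.5. All Re(p)<0: No (unstable)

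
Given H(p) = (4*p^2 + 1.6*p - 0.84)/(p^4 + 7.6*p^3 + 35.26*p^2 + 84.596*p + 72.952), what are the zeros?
Set numerator = 0: 4*p^2 + 1.6*p - 0.84 = 4*(p - 0.3)(p + 0.7) = 0 → Zeros: -0.7, 0.3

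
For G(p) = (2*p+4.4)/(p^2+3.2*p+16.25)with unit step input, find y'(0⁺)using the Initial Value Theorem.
IVT: y'(0⁺) = lim_{p→∞} p²·Y(p) = lim_{p→∞} p·G(p).
deg(num) = 1, deg(den) = 2, relative degree = 1, so p·G(p) → (leading num)/(leading den) = 2/1 = 2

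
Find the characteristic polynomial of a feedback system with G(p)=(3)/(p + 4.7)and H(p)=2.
Characteristic poly = G_den * H_den + G_num * H_num = (p + 4.7) + (6) = p + 10.7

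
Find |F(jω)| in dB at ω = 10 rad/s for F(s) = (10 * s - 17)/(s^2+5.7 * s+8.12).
Substitute s = j*10: F(j10) = 0.621162 - 0.703023j.
|F(j10)| = sqrt(Re² + Im²) = 0.9381.
20*log₁₀(0.9381) = -0.55 dB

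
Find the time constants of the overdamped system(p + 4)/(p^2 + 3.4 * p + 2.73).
Overdamped: real poles at -2.1, -1.3. τ = -1/pole → τ₁ = 0.4762, τ₂ = 0.7692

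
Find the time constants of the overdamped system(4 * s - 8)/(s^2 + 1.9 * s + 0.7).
Overdamped: real poles at -0.5, -1.4. τ = -1/pole → τ₁ = 2, τ₂ = 0.7143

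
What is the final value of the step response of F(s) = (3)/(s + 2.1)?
FVT: lim_{t→∞} y(t) = lim_{s→0} s*Y(s) where Y(s) = F(s)/s.
= lim_{s→0} F(s) = F(0) = num(0)/den(0) = 3/2.1 = 1.429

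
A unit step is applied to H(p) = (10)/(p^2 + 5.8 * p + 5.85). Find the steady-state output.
FVT: lim_{t→∞} y(t) = lim_{p→0} p*Y(p) where Y(p) = H(p)/p.
= lim_{p→0} H(p) = H(0) = num(0)/den(0) = 10/5.85 = 1.709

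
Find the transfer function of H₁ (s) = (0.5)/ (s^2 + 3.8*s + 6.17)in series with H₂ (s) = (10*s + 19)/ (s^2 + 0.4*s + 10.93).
Series: H = H₁ · H₂ = (n₁·n₂)/(d₁·d₂).
Num: n₁·n₂ = 5*s + 9.5. Den: d₁·d₂ = s^4 + 4.2*s^3 + 18.62*s^2 + 44.002*s + 67.4381.
H(s) = (5*s + 9.5)/(s^4 + 4.2*s^3 + 18.62*s^2 + 44.002*s + 67.4381)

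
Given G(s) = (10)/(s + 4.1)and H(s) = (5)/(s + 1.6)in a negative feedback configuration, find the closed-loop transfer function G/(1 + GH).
Closed-loop T = G/(1+GH).
Numerator: G_num * H_den = 10*s + 16.
Denominator: G_den * H_den + G_num * H_num = (s^2 + 5.7*s + 6.56) + (50) = s^2 + 5.7*s + 56.56.
T(s) = (10*s + 16)/(s^2 + 5.7*s + 56.56)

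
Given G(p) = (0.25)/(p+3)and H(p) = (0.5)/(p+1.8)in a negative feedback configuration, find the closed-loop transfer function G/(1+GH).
Closed-loop T = G/(1+GH).
Numerator: G_num * H_den = 0.25*p + 0.45.
Denominator: G_den * H_den + G_num * H_num = (p^2 + 4.8*p + 5.4) + (0.125) = p^2 + 4.8*p + 5.525.
T(p) = (0.25*p + 0.45)/(p^2 + 4.8*p + 5.525)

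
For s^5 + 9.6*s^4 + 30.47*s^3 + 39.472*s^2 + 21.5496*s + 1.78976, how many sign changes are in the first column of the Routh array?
Routh array:
s^5: [1, 30.47, 21.5496]; s^4: [9.6, 39.472, 1.78976]; s^3: [26.3583, 21.3632]; s^2: [31.6913, 1.78976]; s^1: [19.8746]; s^0: [1.78976]
First column: [1, 9.6, 26.3583, 31.6913, 19.8746, 1.78976]. Sign changes = 0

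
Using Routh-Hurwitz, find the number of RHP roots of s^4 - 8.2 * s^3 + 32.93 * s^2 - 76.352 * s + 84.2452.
Routh array:
s^4: [1, 32.93, 84.2452]; s^3: [-8.2, -76.352]; s^2: [23.6188, 84.2452]; s^1: [-47.1036]; s^0: [84.2452]
First column: [1, -8.2, 23.6188, -47.1036, 84.2452]. Sign changes = RHP roots = 4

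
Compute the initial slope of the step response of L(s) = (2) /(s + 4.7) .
IVT: y'(0⁺) = lim_{s→∞} s²·Y(s) = lim_{s→∞} s·L(s).
deg(num) = 0, deg(den) = 1, relative degree = 1, so s·L(s) → (leading num)/(leading den) = 2/1 = 2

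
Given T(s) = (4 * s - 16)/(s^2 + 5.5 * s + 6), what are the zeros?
Set numerator = 0: 4*s - 16 = 0 → Zeros: 4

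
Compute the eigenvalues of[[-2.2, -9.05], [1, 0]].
Eigenvalues solve det(λI - A) = 0.
Characteristic polynomial: λ^2 + 2.2*λ + 9.05 = 0.
Roots: -1.1 + 2.8j, -1.1 - 2.8j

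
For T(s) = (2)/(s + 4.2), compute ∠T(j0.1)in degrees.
Substitute s = j*0.1: T(j0.1) = 0.475921 - 0.0113314j.
∠T(j0.1) = atan2(Im, Re) = atan2(-0.0113314, 0.475921) = -1.36°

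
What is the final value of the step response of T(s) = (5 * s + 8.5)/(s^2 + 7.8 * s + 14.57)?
FVT: lim_{t→∞} y(t) = lim_{s→0} s*Y(s) where Y(s) = T(s)/s.
= lim_{s→0} T(s) = T(0) = num(0)/den(0) = 8.5/14.57 = 0.5834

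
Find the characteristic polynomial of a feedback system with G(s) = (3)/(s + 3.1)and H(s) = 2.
Characteristic poly = G_den * H_den + G_num * H_num = (s + 3.1) + (6) = s + 9.1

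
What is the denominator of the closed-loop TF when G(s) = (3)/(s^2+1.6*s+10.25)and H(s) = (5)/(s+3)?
Characteristic poly = G_den * H_den + G_num * H_num = (s^3 + 4.6*s^2 + 15.05*s + 30.75) + (15) = s^3 + 4.6*s^2 + 15.05*s + 45.75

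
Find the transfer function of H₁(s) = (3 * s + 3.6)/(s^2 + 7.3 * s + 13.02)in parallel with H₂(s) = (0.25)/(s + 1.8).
Parallel: H = H₁ + H₂ = (n₁·d₂ + n₂·d₁)/(d₁·d₂).
n₁·d₂ = 3*s^2 + 9*s + 6.48. n₂·d₁ = 0.25*s^2 + 1.825*s + 3.255. Sum = 3.25*s^2 + 10.825*s + 9.735. d₁·d₂ = s^3 + 9.1*s^2 + 26.16*s + 23.436.
H(s) = (3.25*s^2 + 10.825*s + 9.735)/(s^3 + 9.1*s^2 + 26.16*s + 23.436)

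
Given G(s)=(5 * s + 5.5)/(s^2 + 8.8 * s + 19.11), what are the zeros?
Set numerator = 0: 5*s + 5.5 = 0 → Zeros: -1.1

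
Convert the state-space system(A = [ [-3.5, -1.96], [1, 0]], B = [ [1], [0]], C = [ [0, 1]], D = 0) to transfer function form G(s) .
G(s) = C(sI - A)⁻¹B + D.
Characteristic polynomial det(sI - A) = s^2 + 3.5*s + 1.96.
Numerator from C·adj(sI-A)·B + D·det(sI-A) = 1.
G(s) = (1)/(s^2 + 3.5*s + 1.96)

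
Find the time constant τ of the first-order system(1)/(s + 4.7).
First-order system: τ = -1/pole. Pole = -4.7. τ = -1/(-4.7) = 0.2128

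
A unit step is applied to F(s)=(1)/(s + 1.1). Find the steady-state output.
FVT: lim_{t→∞} y(t) = lim_{s→0} s*Y(s) where Y(s) = F(s)/s.
= lim_{s→0} F(s) = F(0) = num(0)/den(0) = 1/1.1 = 0.9091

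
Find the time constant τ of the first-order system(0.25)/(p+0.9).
First-order system: τ = -1/pole. Pole = -0.9. τ = -1/(-0.9) = 1.111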